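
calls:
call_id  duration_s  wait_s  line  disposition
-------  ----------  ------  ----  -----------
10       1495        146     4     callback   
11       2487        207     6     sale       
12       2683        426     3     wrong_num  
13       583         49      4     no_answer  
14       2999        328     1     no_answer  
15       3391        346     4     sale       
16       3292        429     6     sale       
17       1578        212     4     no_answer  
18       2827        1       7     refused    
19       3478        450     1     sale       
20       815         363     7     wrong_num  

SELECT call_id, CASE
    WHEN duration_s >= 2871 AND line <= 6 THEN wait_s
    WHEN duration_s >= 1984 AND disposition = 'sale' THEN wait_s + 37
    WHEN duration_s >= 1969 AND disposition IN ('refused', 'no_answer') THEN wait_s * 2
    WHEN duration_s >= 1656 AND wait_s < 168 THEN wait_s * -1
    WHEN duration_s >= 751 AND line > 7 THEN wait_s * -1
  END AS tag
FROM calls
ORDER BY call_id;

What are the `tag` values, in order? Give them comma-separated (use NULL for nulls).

call_id=10: (no match → NULL) → NULL
call_id=11: duration_s >= 1984 AND disposition = 'sale' → 244
call_id=12: (no match → NULL) → NULL
call_id=13: (no match → NULL) → NULL
call_id=14: duration_s >= 2871 AND line <= 6 → 328
call_id=15: duration_s >= 2871 AND line <= 6 → 346
call_id=16: duration_s >= 2871 AND line <= 6 → 429
call_id=17: (no match → NULL) → NULL
call_id=18: duration_s >= 1969 AND disposition IN ('refused', 'no_answer') → 2
call_id=19: duration_s >= 2871 AND line <= 6 → 450
call_id=20: (no match → NULL) → NULL

NULL, 244, NULL, NULL, 328, 346, 429, NULL, 2, 450, NULL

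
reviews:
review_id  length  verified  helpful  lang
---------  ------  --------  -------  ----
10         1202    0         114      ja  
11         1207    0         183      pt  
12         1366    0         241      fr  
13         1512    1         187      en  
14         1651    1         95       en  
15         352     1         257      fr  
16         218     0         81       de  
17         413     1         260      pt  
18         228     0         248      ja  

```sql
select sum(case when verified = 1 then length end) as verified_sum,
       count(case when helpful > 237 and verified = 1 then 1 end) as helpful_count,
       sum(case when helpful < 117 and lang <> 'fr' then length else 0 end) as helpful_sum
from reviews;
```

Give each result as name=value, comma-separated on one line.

[verified_sum: verified = 1]
review_id=10: ✗
review_id=11: ✗
review_id=12: ✗
review_id=13: ✓ → 1512
review_id=14: ✓ → 1651
review_id=15: ✓ → 352
review_id=16: ✗
review_id=17: ✓ → 413
review_id=18: ✗
verified_sum = 1512 + 1651 + 352 + 413 = 3928
—
[helpful_count: helpful > 237 and verified = 1]
review_id=10: ✗
review_id=11: ✗
review_id=12: ✗
review_id=13: ✗
review_id=14: ✗
review_id=15: ✓ → 1
review_id=16: ✗
review_id=17: ✓ → 1
review_id=18: ✗
helpful_count = COUNT(1, 1) = 2
—
[helpful_sum: helpful < 117 and lang <> 'fr']
review_id=10: ✓ → 1202
review_id=11: ✗
review_id=12: ✗
review_id=13: ✗
review_id=14: ✓ → 1651
review_id=15: ✗
review_id=16: ✓ → 218
review_id=17: ✗
review_id=18: ✗
helpful_sum = 1202 + 1651 + 218 = 3071

verified_sum=3928, helpful_count=2, helpful_sum=3071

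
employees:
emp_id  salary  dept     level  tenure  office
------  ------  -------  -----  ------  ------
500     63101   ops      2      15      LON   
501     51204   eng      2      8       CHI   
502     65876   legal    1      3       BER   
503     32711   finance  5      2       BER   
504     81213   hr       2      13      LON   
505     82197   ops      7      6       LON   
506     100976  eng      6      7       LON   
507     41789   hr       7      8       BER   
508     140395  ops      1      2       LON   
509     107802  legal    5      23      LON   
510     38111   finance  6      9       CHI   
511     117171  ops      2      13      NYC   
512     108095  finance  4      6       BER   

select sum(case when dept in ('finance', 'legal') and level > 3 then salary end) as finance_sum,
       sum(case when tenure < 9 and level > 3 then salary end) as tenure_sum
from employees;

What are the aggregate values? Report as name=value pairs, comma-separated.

finance_sum=286719, tenure_sum=365768

[finance_sum: dept in ('finance', 'legal') and level > 3]
emp_id=500: ✗
emp_id=501: ✗
emp_id=502: ✗
emp_id=503: ✓ → 32711
emp_id=504: ✗
emp_id=505: ✗
emp_id=506: ✗
emp_id=507: ✗
emp_id=508: ✗
emp_id=509: ✓ → 107802
emp_id=510: ✓ → 38111
emp_id=511: ✗
emp_id=512: ✓ → 108095
finance_sum = 32711 + 107802 + 38111 + 108095 = 286719
—
[tenure_sum: tenure < 9 and level > 3]
emp_id=500: ✗
emp_id=501: ✗
emp_id=502: ✗
emp_id=503: ✓ → 32711
emp_id=504: ✗
emp_id=505: ✓ → 82197
emp_id=506: ✓ → 100976
emp_id=507: ✓ → 41789
emp_id=508: ✗
emp_id=509: ✗
emp_id=510: ✗
emp_id=511: ✗
emp_id=512: ✓ → 108095
tenure_sum = 32711 + 82197 + 100976 + 41789 + 108095 = 365768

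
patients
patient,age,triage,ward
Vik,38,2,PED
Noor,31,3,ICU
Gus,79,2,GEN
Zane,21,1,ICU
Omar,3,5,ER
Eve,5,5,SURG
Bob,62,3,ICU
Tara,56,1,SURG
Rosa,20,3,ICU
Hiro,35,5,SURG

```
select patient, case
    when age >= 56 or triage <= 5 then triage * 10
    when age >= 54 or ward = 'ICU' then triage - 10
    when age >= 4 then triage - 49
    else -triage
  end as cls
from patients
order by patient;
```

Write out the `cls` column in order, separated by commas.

30, 50, 20, 50, 30, 50, 30, 10, 20, 10

patient=Bob: age >= 56 or triage <= 5 → 30
patient=Eve: age >= 56 or triage <= 5 → 50
patient=Gus: age >= 56 or triage <= 5 → 20
patient=Hiro: age >= 56 or triage <= 5 → 50
patient=Noor: age >= 56 or triage <= 5 → 30
patient=Omar: age >= 56 or triage <= 5 → 50
patient=Rosa: age >= 56 or triage <= 5 → 30
patient=Tara: age >= 56 or triage <= 5 → 10
patient=Vik: age >= 56 or triage <= 5 → 20
patient=Zane: age >= 56 or triage <= 5 → 10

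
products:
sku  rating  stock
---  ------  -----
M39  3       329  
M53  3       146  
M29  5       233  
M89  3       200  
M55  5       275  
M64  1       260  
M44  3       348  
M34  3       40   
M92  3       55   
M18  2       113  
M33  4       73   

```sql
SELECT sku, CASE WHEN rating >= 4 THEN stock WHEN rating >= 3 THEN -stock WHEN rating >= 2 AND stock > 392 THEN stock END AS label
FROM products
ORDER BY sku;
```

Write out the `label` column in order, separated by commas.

NULL, 233, 73, -40, -329, -348, -146, 275, NULL, -200, -55

sku=M18: (no match → NULL) → NULL
sku=M29: rating >= 4 → 233
sku=M33: rating >= 4 → 73
sku=M34: rating >= 3 → -40
sku=M39: rating >= 3 → -329
sku=M44: rating >= 3 → -348
sku=M53: rating >= 3 → -146
sku=M55: rating >= 4 → 275
sku=M64: (no match → NULL) → NULL
sku=M89: rating >= 3 → -200
sku=M92: rating >= 3 → -55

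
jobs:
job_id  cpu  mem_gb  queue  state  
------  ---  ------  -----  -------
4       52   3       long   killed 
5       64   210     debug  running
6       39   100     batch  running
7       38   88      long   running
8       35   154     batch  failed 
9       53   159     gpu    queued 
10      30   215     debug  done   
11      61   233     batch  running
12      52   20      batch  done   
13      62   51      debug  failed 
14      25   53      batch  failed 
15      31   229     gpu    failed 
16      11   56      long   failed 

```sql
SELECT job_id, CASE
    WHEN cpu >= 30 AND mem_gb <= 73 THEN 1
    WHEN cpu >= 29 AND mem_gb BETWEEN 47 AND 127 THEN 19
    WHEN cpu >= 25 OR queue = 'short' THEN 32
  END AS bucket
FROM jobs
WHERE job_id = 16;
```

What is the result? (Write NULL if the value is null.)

NULL

job_id = 16: cpu=11, mem_gb=56, queue=long, state=failed.
cpu >= 30 AND mem_gb <= 73 → false
cpu >= 29 AND mem_gb BETWEEN 47 AND 127 → false
cpu >= 25 OR queue = 'short' → false
No WHEN matched and there is no ELSE, so the CASE yields NULL.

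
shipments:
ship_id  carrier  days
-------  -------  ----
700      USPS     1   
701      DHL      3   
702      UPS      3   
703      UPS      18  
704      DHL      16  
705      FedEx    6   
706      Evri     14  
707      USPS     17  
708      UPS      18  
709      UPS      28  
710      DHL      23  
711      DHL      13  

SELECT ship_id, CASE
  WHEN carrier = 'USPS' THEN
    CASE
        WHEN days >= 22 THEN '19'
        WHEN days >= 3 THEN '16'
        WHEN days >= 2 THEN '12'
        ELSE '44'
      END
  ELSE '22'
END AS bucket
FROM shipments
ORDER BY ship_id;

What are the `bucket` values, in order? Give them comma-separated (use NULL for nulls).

ship_id=700: carrier='USPS' → inner[ELSE] → 44
ship_id=701: carrier='DHL' → outer ELSE → 22
ship_id=702: carrier='UPS' → outer ELSE → 22
ship_id=703: carrier='UPS' → outer ELSE → 22
ship_id=704: carrier='DHL' → outer ELSE → 22
ship_id=705: carrier='FedEx' → outer ELSE → 22
ship_id=706: carrier='Evri' → outer ELSE → 22
ship_id=707: carrier='USPS' → inner[days >= 3] → 16
ship_id=708: carrier='UPS' → outer ELSE → 22
ship_id=709: carrier='UPS' → outer ELSE → 22
ship_id=710: carrier='DHL' → outer ELSE → 22
ship_id=711: carrier='DHL' → outer ELSE → 22

44, 22, 22, 22, 22, 22, 22, 16, 22, 22, 22, 22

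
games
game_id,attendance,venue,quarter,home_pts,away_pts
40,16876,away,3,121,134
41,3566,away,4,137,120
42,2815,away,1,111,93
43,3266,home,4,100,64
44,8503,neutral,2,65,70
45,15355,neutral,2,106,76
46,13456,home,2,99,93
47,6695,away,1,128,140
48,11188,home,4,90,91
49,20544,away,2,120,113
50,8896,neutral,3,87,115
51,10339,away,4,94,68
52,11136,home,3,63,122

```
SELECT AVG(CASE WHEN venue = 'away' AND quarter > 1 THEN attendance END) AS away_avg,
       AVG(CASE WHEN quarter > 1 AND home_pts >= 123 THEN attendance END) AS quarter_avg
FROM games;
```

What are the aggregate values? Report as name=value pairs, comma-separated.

[away_avg: venue = 'away' AND quarter > 1]
game_id=40: ✓ → 16876
game_id=41: ✓ → 3566
game_id=42: ✗
game_id=43: ✗
game_id=44: ✗
game_id=45: ✗
game_id=46: ✗
game_id=47: ✗
game_id=48: ✗
game_id=49: ✓ → 20544
game_id=50: ✗
game_id=51: ✓ → 10339
game_id=52: ✗
away_avg = (16876 + 3566 + 20544 + 10339) / 4 = 12831.25
—
[quarter_avg: quarter > 1 AND home_pts >= 123]
game_id=40: ✗
game_id=41: ✓ → 3566
game_id=42: ✗
game_id=43: ✗
game_id=44: ✗
game_id=45: ✗
game_id=46: ✗
game_id=47: ✗
game_id=48: ✗
game_id=49: ✗
game_id=50: ✗
game_id=51: ✗
game_id=52: ✗
quarter_avg = 3566

away_avg=12831.25, quarter_avg=3566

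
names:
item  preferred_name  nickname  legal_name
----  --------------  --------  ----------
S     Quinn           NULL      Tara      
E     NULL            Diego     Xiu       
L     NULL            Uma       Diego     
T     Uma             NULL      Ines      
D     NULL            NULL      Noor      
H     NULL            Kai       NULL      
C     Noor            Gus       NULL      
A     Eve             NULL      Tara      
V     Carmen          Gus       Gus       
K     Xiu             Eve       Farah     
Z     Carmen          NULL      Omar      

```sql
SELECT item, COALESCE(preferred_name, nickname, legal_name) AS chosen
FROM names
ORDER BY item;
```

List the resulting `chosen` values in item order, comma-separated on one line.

item=A: preferred_name=Eve → Eve
item=C: preferred_name=Noor → Noor
item=D: preferred_name=NULL, nickname=NULL, legal_name=Noor → Noor
item=E: preferred_name=NULL, nickname=Diego → Diego
item=H: preferred_name=NULL, nickname=Kai → Kai
item=K: preferred_name=Xiu → Xiu
item=L: preferred_name=NULL, nickname=Uma → Uma
item=S: preferred_name=Quinn → Quinn
item=T: preferred_name=Uma → Uma
item=V: preferred_name=Carmen → Carmen
item=Z: preferred_name=Carmen → Carmen

Eve, Noor, Noor, Diego, Kai, Xiu, Uma, Quinn, Uma, Carmen, Carmen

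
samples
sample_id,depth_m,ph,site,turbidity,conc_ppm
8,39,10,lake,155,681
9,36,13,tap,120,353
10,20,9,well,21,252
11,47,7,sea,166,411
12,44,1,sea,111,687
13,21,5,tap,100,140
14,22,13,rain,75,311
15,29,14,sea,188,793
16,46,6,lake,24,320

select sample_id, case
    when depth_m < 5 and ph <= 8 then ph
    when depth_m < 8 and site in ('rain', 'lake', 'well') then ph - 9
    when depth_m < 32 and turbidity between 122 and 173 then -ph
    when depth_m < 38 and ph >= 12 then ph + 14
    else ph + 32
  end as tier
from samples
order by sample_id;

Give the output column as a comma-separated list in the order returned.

42, 27, 41, 39, 33, 37, 27, 28, 38

sample_id=8: ELSE → 42
sample_id=9: depth_m < 38 and ph >= 12 → 27
sample_id=10: ELSE → 41
sample_id=11: ELSE → 39
sample_id=12: ELSE → 33
sample_id=13: ELSE → 37
sample_id=14: depth_m < 38 and ph >= 12 → 27
sample_id=15: depth_m < 38 and ph >= 12 → 28
sample_id=16: ELSE → 38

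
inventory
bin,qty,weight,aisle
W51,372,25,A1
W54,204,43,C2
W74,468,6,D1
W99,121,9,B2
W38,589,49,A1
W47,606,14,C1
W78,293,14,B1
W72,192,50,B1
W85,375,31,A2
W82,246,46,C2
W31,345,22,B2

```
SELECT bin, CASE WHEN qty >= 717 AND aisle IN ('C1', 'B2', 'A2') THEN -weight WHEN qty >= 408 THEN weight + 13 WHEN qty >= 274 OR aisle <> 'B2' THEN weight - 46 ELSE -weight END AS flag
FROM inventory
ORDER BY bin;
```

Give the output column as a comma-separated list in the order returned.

-24, 62, 27, -21, -3, 4, 19, -32, 0, -15, -9

bin=W31: qty >= 274 OR aisle <> 'B2' → -24
bin=W38: qty >= 408 → 62
bin=W47: qty >= 408 → 27
bin=W51: qty >= 274 OR aisle <> 'B2' → -21
bin=W54: qty >= 274 OR aisle <> 'B2' → -3
bin=W72: qty >= 274 OR aisle <> 'B2' → 4
bin=W74: qty >= 408 → 19
bin=W78: qty >= 274 OR aisle <> 'B2' → -32
bin=W82: qty >= 274 OR aisle <> 'B2' → 0
bin=W85: qty >= 274 OR aisle <> 'B2' → -15
bin=W99: ELSE → -9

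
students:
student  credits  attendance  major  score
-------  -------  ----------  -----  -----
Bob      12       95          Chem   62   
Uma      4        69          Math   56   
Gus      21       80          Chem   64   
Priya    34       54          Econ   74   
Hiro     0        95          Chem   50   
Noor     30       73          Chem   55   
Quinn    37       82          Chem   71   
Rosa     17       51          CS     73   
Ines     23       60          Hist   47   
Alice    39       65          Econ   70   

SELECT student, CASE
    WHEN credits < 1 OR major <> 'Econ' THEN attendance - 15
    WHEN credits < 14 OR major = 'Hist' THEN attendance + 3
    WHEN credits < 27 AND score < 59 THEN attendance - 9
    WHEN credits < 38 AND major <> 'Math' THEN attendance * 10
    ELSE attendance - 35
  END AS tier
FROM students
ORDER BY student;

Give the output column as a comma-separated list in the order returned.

student=Alice: ELSE → 30
student=Bob: credits < 1 OR major <> 'Econ' → 80
student=Gus: credits < 1 OR major <> 'Econ' → 65
student=Hiro: credits < 1 OR major <> 'Econ' → 80
student=Ines: credits < 1 OR major <> 'Econ' → 45
student=Noor: credits < 1 OR major <> 'Econ' → 58
student=Priya: credits < 38 AND major <> 'Math' → 540
student=Quinn: credits < 1 OR major <> 'Econ' → 67
student=Rosa: credits < 1 OR major <> 'Econ' → 36
student=Uma: credits < 1 OR major <> 'Econ' → 54

30, 80, 65, 80, 45, 58, 540, 67, 36, 54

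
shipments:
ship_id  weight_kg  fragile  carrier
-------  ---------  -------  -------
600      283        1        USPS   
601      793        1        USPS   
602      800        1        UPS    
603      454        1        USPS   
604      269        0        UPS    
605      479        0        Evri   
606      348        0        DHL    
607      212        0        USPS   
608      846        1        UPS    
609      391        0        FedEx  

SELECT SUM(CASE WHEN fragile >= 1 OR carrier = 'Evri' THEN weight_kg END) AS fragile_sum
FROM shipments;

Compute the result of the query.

3655

ship_id=600: ✓ → 283
ship_id=601: ✓ → 793
ship_id=602: ✓ → 800
ship_id=603: ✓ → 454
ship_id=604: ✗
ship_id=605: ✓ → 479
ship_id=606: ✗
ship_id=607: ✗
ship_id=608: ✓ → 846
ship_id=609: ✗
fragile_sum = 283 + 793 + 800 + 454 + 479 + 846 = 3655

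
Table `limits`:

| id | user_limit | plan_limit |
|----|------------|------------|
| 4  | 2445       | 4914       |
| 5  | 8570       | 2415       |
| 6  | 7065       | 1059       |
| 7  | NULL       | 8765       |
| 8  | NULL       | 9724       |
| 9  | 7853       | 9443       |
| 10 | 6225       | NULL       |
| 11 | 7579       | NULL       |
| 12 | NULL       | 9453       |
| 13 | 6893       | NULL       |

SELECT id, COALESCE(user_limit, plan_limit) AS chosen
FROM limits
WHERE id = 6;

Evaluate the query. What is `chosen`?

7065

id = 6: user_limit=7065, plan_limit=1059.
user_limit=7065 → 7065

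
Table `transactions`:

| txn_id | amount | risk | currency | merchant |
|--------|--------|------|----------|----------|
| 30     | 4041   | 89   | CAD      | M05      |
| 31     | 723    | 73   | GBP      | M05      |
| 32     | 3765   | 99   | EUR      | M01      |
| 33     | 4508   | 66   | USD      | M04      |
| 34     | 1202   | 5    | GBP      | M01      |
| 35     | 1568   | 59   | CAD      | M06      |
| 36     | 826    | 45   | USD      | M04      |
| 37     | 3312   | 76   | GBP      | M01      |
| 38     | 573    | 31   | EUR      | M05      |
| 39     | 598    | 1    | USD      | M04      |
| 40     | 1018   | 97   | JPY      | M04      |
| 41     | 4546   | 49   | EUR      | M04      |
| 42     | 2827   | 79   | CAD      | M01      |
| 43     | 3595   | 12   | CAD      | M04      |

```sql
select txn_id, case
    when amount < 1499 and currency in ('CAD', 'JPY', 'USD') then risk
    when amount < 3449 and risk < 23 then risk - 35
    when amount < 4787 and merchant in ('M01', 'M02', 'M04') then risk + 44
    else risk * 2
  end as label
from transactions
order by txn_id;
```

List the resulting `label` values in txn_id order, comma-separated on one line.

txn_id=30: ELSE → 178
txn_id=31: ELSE → 146
txn_id=32: amount < 4787 and merchant in ('M01', 'M02', 'M04') → 143
txn_id=33: amount < 4787 and merchant in ('M01', 'M02', 'M04') → 110
txn_id=34: amount < 3449 and risk < 23 → -30
txn_id=35: ELSE → 118
txn_id=36: amount < 1499 and currency in ('CAD', 'JPY', 'USD') → 45
txn_id=37: amount < 4787 and merchant in ('M01', 'M02', 'M04') → 120
txn_id=38: ELSE → 62
txn_id=39: amount < 1499 and currency in ('CAD', 'JPY', 'USD') → 1
txn_id=40: amount < 1499 and currency in ('CAD', 'JPY', 'USD') → 97
txn_id=41: amount < 4787 and merchant in ('M01', 'M02', 'M04') → 93
txn_id=42: amount < 4787 and merchant in ('M01', 'M02', 'M04') → 123
txn_id=43: amount < 4787 and merchant in ('M01', 'M02', 'M04') → 56

178, 146, 143, 110, -30, 118, 45, 120, 62, 1, 97, 93, 123, 56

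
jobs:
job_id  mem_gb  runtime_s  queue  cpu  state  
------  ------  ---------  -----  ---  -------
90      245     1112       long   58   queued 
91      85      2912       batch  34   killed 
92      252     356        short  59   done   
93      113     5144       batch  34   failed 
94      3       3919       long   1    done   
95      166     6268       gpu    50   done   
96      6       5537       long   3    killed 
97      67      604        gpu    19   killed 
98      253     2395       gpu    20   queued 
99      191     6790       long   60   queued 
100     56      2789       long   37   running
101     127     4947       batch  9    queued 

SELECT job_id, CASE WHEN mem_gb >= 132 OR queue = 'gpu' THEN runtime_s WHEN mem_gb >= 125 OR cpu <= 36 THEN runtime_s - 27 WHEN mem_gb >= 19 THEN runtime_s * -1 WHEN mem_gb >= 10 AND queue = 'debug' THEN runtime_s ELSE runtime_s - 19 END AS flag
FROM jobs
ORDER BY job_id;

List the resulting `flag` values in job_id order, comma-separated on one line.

job_id=90: mem_gb >= 132 OR queue = 'gpu' → 1112
job_id=91: mem_gb >= 125 OR cpu <= 36 → 2885
job_id=92: mem_gb >= 132 OR queue = 'gpu' → 356
job_id=93: mem_gb >= 125 OR cpu <= 36 → 5117
job_id=94: mem_gb >= 125 OR cpu <= 36 → 3892
job_id=95: mem_gb >= 132 OR queue = 'gpu' → 6268
job_id=96: mem_gb >= 125 OR cpu <= 36 → 5510
job_id=97: mem_gb >= 132 OR queue = 'gpu' → 604
job_id=98: mem_gb >= 132 OR queue = 'gpu' → 2395
job_id=99: mem_gb >= 132 OR queue = 'gpu' → 6790
job_id=100: mem_gb >= 19 → -2789
job_id=101: mem_gb >= 125 OR cpu <= 36 → 4920

1112, 2885, 356, 5117, 3892, 6268, 5510, 604, 2395, 6790, -2789, 4920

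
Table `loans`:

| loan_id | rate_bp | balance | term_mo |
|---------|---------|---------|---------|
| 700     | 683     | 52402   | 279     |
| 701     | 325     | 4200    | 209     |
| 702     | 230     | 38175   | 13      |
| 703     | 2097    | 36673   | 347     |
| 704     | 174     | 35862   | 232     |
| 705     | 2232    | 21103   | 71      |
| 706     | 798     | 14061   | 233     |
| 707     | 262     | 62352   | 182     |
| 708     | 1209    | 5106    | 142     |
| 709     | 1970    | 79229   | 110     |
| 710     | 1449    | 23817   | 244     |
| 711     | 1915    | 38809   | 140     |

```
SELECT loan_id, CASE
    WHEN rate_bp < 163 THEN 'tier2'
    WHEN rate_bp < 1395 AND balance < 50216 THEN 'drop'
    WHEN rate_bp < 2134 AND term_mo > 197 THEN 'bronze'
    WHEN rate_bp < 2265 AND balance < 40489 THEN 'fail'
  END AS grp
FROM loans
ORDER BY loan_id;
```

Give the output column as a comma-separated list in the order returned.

bronze, drop, drop, bronze, drop, fail, drop, NULL, drop, NULL, bronze, fail

loan_id=700: rate_bp < 2134 AND term_mo > 197 → bronze
loan_id=701: rate_bp < 1395 AND balance < 50216 → drop
loan_id=702: rate_bp < 1395 AND balance < 50216 → drop
loan_id=703: rate_bp < 2134 AND term_mo > 197 → bronze
loan_id=704: rate_bp < 1395 AND balance < 50216 → drop
loan_id=705: rate_bp < 2265 AND balance < 40489 → fail
loan_id=706: rate_bp < 1395 AND balance < 50216 → drop
loan_id=707: (no match → NULL) → NULL
loan_id=708: rate_bp < 1395 AND balance < 50216 → drop
loan_id=709: (no match → NULL) → NULL
loan_id=710: rate_bp < 2134 AND term_mo > 197 → bronze
loan_id=711: rate_bp < 2265 AND balance < 40489 → fail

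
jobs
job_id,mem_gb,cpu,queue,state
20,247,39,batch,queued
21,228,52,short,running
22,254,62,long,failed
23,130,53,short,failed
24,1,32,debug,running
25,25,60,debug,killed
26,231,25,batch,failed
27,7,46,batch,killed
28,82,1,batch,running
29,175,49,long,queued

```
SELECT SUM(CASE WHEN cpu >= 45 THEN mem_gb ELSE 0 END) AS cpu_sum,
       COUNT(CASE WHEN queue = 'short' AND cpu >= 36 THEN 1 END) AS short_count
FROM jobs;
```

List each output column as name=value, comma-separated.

[cpu_sum: cpu >= 45]
job_id=20: ✗
job_id=21: ✓ → 228
job_id=22: ✓ → 254
job_id=23: ✓ → 130
job_id=24: ✗
job_id=25: ✓ → 25
job_id=26: ✗
job_id=27: ✓ → 7
job_id=28: ✗
job_id=29: ✓ → 175
cpu_sum = 228 + 254 + 130 + 25 + 7 + 175 = 819
—
[short_count: queue = 'short' AND cpu >= 36]
job_id=20: ✗
job_id=21: ✓ → 1
job_id=22: ✗
job_id=23: ✓ → 1
job_id=24: ✗
job_id=25: ✗
job_id=26: ✗
job_id=27: ✗
job_id=28: ✗
job_id=29: ✗
short_count = COUNT(1, 1) = 2

cpu_sum=819, short_count=2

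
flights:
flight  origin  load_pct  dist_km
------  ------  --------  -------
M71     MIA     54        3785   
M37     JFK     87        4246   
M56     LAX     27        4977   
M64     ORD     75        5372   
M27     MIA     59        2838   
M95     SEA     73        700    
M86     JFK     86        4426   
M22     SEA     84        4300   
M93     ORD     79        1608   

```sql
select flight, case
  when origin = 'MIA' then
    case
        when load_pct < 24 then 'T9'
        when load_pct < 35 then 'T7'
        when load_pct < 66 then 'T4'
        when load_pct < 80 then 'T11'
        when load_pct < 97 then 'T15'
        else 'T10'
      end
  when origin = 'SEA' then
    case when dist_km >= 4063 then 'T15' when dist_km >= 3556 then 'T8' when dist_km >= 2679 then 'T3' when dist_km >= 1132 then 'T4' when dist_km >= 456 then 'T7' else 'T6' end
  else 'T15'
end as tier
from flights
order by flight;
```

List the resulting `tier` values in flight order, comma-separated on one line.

flight=M22: origin='SEA' → inner[dist_km >= 4063] → T15
flight=M27: origin='MIA' → inner[load_pct < 66] → T4
flight=M37: origin='JFK' → outer ELSE → T15
flight=M56: origin='LAX' → outer ELSE → T15
flight=M64: origin='ORD' → outer ELSE → T15
flight=M71: origin='MIA' → inner[load_pct < 66] → T4
flight=M86: origin='JFK' → outer ELSE → T15
flight=M93: origin='ORD' → outer ELSE → T15
flight=M95: origin='SEA' → inner[dist_km >= 456] → T7

T15, T4, T15, T15, T15, T4, T15, T15, T7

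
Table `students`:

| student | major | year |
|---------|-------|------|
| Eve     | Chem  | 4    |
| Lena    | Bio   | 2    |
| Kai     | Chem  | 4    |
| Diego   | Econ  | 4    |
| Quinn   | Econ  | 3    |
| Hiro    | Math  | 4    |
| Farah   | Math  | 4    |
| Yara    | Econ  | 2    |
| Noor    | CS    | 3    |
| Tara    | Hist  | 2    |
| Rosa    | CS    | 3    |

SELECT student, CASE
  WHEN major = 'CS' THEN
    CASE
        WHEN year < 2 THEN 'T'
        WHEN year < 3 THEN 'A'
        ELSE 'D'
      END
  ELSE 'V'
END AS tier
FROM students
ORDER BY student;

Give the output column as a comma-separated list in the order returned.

student=Diego: major='Econ' → outer ELSE → V
student=Eve: major='Chem' → outer ELSE → V
student=Farah: major='Math' → outer ELSE → V
student=Hiro: major='Math' → outer ELSE → V
student=Kai: major='Chem' → outer ELSE → V
student=Lena: major='Bio' → outer ELSE → V
student=Noor: major='CS' → inner[ELSE] → D
student=Quinn: major='Econ' → outer ELSE → V
student=Rosa: major='CS' → inner[ELSE] → D
student=Tara: major='Hist' → outer ELSE → V
student=Yara: major='Econ' → outer ELSE → V

V, V, V, V, V, V, D, V, D, V, V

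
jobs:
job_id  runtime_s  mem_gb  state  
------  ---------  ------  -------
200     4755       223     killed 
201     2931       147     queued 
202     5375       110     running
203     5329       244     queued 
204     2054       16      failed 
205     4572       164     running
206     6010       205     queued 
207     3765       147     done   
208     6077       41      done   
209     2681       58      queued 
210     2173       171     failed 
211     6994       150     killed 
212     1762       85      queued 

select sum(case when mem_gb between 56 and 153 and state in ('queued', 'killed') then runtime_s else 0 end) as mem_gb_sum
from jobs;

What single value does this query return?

job_id=200: ✗
job_id=201: ✓ → 2931
job_id=202: ✗
job_id=203: ✗
job_id=204: ✗
job_id=205: ✗
job_id=206: ✗
job_id=207: ✗
job_id=208: ✗
job_id=209: ✓ → 2681
job_id=210: ✗
job_id=211: ✓ → 6994
job_id=212: ✓ → 1762
mem_gb_sum = 2931 + 2681 + 6994 + 1762 = 14368

14368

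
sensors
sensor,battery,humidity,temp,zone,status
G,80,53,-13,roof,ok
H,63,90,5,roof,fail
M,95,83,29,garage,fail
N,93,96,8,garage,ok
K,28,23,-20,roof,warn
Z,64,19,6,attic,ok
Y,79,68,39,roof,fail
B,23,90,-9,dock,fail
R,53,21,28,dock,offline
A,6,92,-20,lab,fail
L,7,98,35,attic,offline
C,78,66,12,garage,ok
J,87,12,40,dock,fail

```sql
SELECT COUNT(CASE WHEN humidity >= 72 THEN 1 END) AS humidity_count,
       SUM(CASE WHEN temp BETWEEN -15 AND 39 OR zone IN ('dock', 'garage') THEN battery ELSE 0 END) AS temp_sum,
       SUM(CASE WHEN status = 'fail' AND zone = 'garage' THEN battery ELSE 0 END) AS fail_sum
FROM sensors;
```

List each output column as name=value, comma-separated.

[humidity_count: humidity >= 72]
sensor=G: ✗
sensor=H: ✓ → 1
sensor=M: ✓ → 1
sensor=N: ✓ → 1
sensor=K: ✗
sensor=Z: ✗
sensor=Y: ✗
sensor=B: ✓ → 1
sensor=R: ✗
sensor=A: ✓ → 1
sensor=L: ✓ → 1
sensor=C: ✗
sensor=J: ✗
humidity_count = COUNT(1, 1, 1, 1, 1, 1) = 6
—
[temp_sum: temp BETWEEN -15 AND 39 OR zone IN ('dock', 'garage')]
sensor=G: ✓ → 80
sensor=H: ✓ → 63
sensor=M: ✓ → 95
sensor=N: ✓ → 93
sensor=K: ✗
sensor=Z: ✓ → 64
sensor=Y: ✓ → 79
sensor=B: ✓ → 23
sensor=R: ✓ → 53
sensor=A: ✗
sensor=L: ✓ → 7
sensor=C: ✓ → 78
sensor=J: ✓ → 87
temp_sum = 80 + 63 + 95 + 93 + 64 + 79 + 23 + 53 + 7 + 78 + 87 = 722
—
[fail_sum: status = 'fail' AND zone = 'garage']
sensor=G: ✗
sensor=H: ✗
sensor=M: ✓ → 95
sensor=N: ✗
sensor=K: ✗
sensor=Z: ✗
sensor=Y: ✗
sensor=B: ✗
sensor=R: ✗
sensor=A: ✗
sensor=L: ✗
sensor=C: ✗
sensor=J: ✗
fail_sum = 95

humidity_count=6, temp_sum=722, fail_sum=95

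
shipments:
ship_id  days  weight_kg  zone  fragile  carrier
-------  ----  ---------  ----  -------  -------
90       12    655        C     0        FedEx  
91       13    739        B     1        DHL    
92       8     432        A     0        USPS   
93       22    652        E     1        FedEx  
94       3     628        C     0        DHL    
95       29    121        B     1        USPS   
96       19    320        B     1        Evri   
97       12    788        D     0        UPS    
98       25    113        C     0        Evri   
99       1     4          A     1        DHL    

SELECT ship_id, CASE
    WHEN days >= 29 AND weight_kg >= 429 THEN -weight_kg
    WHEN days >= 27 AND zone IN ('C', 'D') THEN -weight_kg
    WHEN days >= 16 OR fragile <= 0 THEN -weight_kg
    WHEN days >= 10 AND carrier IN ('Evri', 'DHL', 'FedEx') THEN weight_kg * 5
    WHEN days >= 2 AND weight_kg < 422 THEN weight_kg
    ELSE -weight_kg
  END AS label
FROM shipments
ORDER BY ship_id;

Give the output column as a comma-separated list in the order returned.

-655, 3695, -432, -652, -628, -121, -320, -788, -113, -4

ship_id=90: days >= 16 OR fragile <= 0 → -655
ship_id=91: days >= 10 AND carrier IN ('Evri', 'DHL', 'FedEx') → 3695
ship_id=92: days >= 16 OR fragile <= 0 → -432
ship_id=93: days >= 16 OR fragile <= 0 → -652
ship_id=94: days >= 16 OR fragile <= 0 → -628
ship_id=95: days >= 16 OR fragile <= 0 → -121
ship_id=96: days >= 16 OR fragile <= 0 → -320
ship_id=97: days >= 16 OR fragile <= 0 → -788
ship_id=98: days >= 16 OR fragile <= 0 → -113
ship_id=99: ELSE → -4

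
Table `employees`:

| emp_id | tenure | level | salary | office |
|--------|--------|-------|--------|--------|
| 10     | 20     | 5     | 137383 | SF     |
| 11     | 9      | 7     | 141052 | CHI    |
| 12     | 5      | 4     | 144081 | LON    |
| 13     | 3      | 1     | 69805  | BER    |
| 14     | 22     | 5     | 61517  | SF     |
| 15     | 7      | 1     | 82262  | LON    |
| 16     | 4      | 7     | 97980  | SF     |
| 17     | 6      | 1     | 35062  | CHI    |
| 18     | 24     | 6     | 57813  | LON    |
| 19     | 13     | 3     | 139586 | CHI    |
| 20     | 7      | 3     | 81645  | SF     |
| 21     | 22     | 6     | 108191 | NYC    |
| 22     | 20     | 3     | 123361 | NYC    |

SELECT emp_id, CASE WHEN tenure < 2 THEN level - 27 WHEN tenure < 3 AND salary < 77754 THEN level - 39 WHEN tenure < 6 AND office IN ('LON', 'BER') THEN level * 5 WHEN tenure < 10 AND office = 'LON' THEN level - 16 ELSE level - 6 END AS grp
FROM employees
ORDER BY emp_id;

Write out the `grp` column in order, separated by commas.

-1, 1, 20, 5, -1, -15, 1, -5, 0, -3, -3, 0, -3

emp_id=10: ELSE → -1
emp_id=11: ELSE → 1
emp_id=12: tenure < 6 AND office IN ('LON', 'BER') → 20
emp_id=13: tenure < 6 AND office IN ('LON', 'BER') → 5
emp_id=14: ELSE → -1
emp_id=15: tenure < 10 AND office = 'LON' → -15
emp_id=16: ELSE → 1
emp_id=17: ELSE → -5
emp_id=18: ELSE → 0
emp_id=19: ELSE → -3
emp_id=20: ELSE → -3
emp_id=21: ELSE → 0
emp_id=22: ELSE → -3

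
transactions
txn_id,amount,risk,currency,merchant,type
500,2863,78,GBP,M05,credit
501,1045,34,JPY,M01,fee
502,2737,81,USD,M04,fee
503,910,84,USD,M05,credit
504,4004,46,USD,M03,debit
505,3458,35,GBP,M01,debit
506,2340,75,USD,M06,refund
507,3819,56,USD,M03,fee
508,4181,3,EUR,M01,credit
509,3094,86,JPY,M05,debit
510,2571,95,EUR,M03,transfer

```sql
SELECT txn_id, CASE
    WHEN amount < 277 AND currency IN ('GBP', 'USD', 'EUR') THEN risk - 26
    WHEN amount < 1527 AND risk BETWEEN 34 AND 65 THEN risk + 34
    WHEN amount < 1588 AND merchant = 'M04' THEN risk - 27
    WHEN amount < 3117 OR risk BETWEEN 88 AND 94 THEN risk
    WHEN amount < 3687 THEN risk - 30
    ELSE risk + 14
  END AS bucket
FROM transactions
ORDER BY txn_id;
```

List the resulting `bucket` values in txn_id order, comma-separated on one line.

78, 68, 81, 84, 60, 5, 75, 70, 17, 86, 95

txn_id=500: amount < 3117 OR risk BETWEEN 88 AND 94 → 78
txn_id=501: amount < 1527 AND risk BETWEEN 34 AND 65 → 68
txn_id=502: amount < 3117 OR risk BETWEEN 88 AND 94 → 81
txn_id=503: amount < 3117 OR risk BETWEEN 88 AND 94 → 84
txn_id=504: ELSE → 60
txn_id=505: amount < 3687 → 5
txn_id=506: amount < 3117 OR risk BETWEEN 88 AND 94 → 75
txn_id=507: ELSE → 70
txn_id=508: ELSE → 17
txn_id=509: amount < 3117 OR risk BETWEEN 88 AND 94 → 86
txn_id=510: amount < 3117 OR risk BETWEEN 88 AND 94 → 95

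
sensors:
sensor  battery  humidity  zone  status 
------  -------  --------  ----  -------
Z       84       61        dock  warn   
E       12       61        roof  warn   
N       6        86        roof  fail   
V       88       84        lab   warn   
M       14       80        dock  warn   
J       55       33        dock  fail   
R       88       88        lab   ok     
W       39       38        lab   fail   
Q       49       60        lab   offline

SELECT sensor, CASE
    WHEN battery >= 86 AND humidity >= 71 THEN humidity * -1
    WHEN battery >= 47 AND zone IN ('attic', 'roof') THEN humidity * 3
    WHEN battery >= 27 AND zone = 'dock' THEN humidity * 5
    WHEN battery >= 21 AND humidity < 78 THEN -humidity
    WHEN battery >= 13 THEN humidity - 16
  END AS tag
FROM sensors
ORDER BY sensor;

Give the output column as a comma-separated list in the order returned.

sensor=E: (no match → NULL) → NULL
sensor=J: battery >= 27 AND zone = 'dock' → 165
sensor=M: battery >= 13 → 64
sensor=N: (no match → NULL) → NULL
sensor=Q: battery >= 21 AND humidity < 78 → -60
sensor=R: battery >= 86 AND humidity >= 71 → -88
sensor=V: battery >= 86 AND humidity >= 71 → -84
sensor=W: battery >= 21 AND humidity < 78 → -38
sensor=Z: battery >= 27 AND zone = 'dock' → 305

NULL, 165, 64, NULL, -60, -88, -84, -38, 305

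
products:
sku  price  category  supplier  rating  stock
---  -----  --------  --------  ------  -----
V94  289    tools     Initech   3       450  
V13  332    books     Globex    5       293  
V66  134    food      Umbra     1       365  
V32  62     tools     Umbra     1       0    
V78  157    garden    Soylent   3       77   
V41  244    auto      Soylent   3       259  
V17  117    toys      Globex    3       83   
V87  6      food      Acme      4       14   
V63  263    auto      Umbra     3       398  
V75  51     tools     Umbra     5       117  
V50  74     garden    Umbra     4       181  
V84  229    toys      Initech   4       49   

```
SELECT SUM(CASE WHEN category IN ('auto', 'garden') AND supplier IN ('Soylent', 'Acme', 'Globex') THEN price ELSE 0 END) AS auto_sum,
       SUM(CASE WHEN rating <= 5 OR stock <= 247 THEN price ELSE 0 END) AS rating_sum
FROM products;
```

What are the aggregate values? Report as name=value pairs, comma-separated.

auto_sum=401, rating_sum=1958

[auto_sum: category IN ('auto', 'garden') AND supplier IN ('Soylent', 'Acme', 'Globex')]
sku=V94: ✗
sku=V13: ✗
sku=V66: ✗
sku=V32: ✗
sku=V78: ✓ → 157
sku=V41: ✓ → 244
sku=V17: ✗
sku=V87: ✗
sku=V63: ✗
sku=V75: ✗
sku=V50: ✗
sku=V84: ✗
auto_sum = 157 + 244 = 401
—
[rating_sum: rating <= 5 OR stock <= 247]
sku=V94: ✓ → 289
sku=V13: ✓ → 332
sku=V66: ✓ → 134
sku=V32: ✓ → 62
sku=V78: ✓ → 157
sku=V41: ✓ → 244
sku=V17: ✓ → 117
sku=V87: ✓ → 6
sku=V63: ✓ → 263
sku=V75: ✓ → 51
sku=V50: ✓ → 74
sku=V84: ✓ → 229
rating_sum = 289 + 332 + 134 + 62 + 157 + 244 + 117 + 6 + 263 + 51 + 74 + 229 = 1958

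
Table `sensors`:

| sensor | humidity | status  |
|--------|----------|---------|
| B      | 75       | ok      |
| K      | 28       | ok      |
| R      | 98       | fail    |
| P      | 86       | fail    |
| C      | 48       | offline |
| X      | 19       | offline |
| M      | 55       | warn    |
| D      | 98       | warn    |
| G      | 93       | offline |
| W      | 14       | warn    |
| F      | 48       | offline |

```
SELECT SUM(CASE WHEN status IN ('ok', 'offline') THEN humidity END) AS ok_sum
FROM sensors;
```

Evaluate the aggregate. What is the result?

311

sensor=B: ✓ → 75
sensor=K: ✓ → 28
sensor=R: ✗
sensor=P: ✗
sensor=C: ✓ → 48
sensor=X: ✓ → 19
sensor=M: ✗
sensor=D: ✗
sensor=G: ✓ → 93
sensor=W: ✗
sensor=F: ✓ → 48
ok_sum = 75 + 28 + 48 + 19 + 93 + 48 = 311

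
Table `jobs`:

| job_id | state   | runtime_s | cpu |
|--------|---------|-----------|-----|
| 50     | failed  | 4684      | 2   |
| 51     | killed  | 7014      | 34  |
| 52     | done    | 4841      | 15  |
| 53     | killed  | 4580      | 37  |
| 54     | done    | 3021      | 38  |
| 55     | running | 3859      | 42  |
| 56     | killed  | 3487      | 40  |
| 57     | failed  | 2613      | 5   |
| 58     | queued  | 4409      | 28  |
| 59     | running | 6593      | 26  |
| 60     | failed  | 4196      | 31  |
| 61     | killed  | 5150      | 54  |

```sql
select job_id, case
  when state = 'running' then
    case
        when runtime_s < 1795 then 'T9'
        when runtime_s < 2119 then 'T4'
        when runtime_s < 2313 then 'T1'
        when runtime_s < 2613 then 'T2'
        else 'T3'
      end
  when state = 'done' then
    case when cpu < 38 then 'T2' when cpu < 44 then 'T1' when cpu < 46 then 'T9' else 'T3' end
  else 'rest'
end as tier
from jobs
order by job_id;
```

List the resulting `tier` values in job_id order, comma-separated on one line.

job_id=50: state='failed' → outer ELSE → rest
job_id=51: state='killed' → outer ELSE → rest
job_id=52: state='done' → inner[cpu < 38] → T2
job_id=53: state='killed' → outer ELSE → rest
job_id=54: state='done' → inner[cpu < 44] → T1
job_id=55: state='running' → inner[ELSE] → T3
job_id=56: state='killed' → outer ELSE → rest
job_id=57: state='failed' → outer ELSE → rest
job_id=58: state='queued' → outer ELSE → rest
job_id=59: state='running' → inner[ELSE] → T3
job_id=60: state='failed' → outer ELSE → rest
job_id=61: state='killed' → outer ELSE → rest

rest, rest, T2, rest, T1, T3, rest, rest, rest, T3, rest, rest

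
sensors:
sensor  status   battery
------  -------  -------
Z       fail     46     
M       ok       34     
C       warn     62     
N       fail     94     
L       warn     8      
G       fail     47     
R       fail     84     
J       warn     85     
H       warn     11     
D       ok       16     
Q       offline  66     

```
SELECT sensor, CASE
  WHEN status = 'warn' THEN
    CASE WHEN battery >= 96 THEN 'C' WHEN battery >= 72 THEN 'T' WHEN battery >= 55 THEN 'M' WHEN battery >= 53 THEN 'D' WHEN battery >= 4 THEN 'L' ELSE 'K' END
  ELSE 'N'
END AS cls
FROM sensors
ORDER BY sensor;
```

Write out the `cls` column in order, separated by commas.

sensor=C: status='warn' → inner[battery >= 55] → M
sensor=D: status='ok' → outer ELSE → N
sensor=G: status='fail' → outer ELSE → N
sensor=H: status='warn' → inner[battery >= 4] → L
sensor=J: status='warn' → inner[battery >= 72] → T
sensor=L: status='warn' → inner[battery >= 4] → L
sensor=M: status='ok' → outer ELSE → N
sensor=N: status='fail' → outer ELSE → N
sensor=Q: status='offline' → outer ELSE → N
sensor=R: status='fail' → outer ELSE → N
sensor=Z: status='fail' → outer ELSE → N

M, N, N, L, T, L, N, N, N, N, N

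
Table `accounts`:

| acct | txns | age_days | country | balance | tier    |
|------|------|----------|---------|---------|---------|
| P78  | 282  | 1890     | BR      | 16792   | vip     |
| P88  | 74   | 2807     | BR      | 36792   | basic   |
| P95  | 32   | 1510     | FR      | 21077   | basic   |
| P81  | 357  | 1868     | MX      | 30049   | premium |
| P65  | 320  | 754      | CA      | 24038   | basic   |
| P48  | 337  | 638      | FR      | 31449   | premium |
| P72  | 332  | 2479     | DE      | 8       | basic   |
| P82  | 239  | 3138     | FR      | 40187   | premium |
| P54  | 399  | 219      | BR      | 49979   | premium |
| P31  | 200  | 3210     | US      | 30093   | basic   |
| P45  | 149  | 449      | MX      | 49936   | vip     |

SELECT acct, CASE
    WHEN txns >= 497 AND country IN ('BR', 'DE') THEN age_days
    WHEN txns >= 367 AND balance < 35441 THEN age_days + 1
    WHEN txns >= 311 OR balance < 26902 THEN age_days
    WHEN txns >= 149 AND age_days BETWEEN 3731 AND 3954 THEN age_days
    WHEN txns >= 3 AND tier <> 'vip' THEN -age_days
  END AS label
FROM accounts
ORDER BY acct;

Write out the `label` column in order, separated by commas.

acct=P31: txns >= 3 AND tier <> 'vip' → -3210
acct=P45: (no match → NULL) → NULL
acct=P48: txns >= 311 OR balance < 26902 → 638
acct=P54: txns >= 311 OR balance < 26902 → 219
acct=P65: txns >= 311 OR balance < 26902 → 754
acct=P72: txns >= 311 OR balance < 26902 → 2479
acct=P78: txns >= 311 OR balance < 26902 → 1890
acct=P81: txns >= 311 OR balance < 26902 → 1868
acct=P82: txns >= 3 AND tier <> 'vip' → -3138
acct=P88: txns >= 3 AND tier <> 'vip' → -2807
acct=P95: txns >= 311 OR balance < 26902 → 1510

-3210, NULL, 638, 219, 754, 2479, 1890, 1868, -3138, -2807, 1510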